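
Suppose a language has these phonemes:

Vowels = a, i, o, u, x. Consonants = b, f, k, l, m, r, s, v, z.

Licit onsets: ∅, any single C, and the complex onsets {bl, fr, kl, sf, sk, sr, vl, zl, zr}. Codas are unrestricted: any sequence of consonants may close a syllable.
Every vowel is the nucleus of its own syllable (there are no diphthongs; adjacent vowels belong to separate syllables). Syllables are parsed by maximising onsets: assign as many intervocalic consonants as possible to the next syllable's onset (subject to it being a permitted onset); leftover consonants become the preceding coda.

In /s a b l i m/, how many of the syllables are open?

1

Nuclei (vowels): a, i → 2 syllables.
σ1/σ2 boundary: cluster /bl/ — /bl/ is itself a permitted onset, so the whole cluster goes right; preceding coda = ∅.
Result: sa.blim.
Classifying each syllable: /sa/ (open), /blim/ (closed).
Open syllables: 1.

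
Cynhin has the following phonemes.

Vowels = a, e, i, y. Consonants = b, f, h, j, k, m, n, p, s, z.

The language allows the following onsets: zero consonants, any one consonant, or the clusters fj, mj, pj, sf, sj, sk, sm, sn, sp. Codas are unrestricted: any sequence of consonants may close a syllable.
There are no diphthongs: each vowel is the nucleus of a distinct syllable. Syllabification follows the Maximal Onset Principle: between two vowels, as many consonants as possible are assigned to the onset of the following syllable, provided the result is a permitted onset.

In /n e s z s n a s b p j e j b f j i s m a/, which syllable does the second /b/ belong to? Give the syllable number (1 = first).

3

The vowels are e, a, e, i, a — 5 nuclei, so 5 syllables.
/e…a/ gap (V1→V2): /szsn/; trying suffixes from longest down, /sn/ is the first permitted one, so coda /sz/ | onset /sn/.
/a…e/ gap (V2→V3): cluster /sbpj/ — the longest permitted-onset suffix is /pj/; onset = /pj/, preceding coda = /sb/.
/e…i/ gap (V3→V4): /jbfj/ splits as /jb/ + /fj/ (/fj/ is the longest suffix that is a licit onset).
/i…a/ gap (V4→V5): cluster /sm/ — /sm/ is itself a permitted onset, so the whole cluster goes right; preceding coda = ∅.
Syllabification: nesz.snasb.pjejb.fji.sma.
The second /b/ is in the coda of syllable 3 (/pjejb/).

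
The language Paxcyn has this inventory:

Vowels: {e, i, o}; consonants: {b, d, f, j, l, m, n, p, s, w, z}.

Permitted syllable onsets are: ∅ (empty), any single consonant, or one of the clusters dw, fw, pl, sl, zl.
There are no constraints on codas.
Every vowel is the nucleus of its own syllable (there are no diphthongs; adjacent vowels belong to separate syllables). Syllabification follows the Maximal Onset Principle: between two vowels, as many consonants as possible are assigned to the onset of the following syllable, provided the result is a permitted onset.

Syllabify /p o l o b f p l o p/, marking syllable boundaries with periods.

po.lobf.plop

The vowels are o, o, o — 3 nuclei, so 3 syllables.
Between /o/ (V1) and /o/ (V2): just /l/ — single C goes to the following onset.
Between /o/ (V2) and /o/ (V3): /bfpl/ splits as /bf/ + /pl/ (/pl/ is the longest suffix that is a licit onset).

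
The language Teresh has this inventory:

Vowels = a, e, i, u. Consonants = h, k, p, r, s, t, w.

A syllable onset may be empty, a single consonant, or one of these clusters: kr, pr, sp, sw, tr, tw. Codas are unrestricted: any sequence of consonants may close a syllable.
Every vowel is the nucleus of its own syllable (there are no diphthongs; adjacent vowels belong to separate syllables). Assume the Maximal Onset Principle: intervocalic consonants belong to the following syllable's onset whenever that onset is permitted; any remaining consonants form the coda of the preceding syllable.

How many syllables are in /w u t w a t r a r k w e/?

Vowels present: u, a, a, e; each is a nucleus, giving 4 syllables.

4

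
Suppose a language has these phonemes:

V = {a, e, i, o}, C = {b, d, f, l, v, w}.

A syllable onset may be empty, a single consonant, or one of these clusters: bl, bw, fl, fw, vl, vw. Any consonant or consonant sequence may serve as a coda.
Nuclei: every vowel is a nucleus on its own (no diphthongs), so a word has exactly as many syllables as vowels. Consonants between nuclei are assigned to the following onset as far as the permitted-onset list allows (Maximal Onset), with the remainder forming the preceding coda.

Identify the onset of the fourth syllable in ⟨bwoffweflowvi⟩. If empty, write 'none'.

v

Vowels present: o, e, o, i; each is a nucleus, giving 4 syllables.
σ1/σ2 boundary: /ffw/ — longest licit onset from the right is /fw/, leaving /f/ as coda.
σ2/σ3 boundary: /fl/ — entire cluster is a permitted onset → onset /fl/, coda ∅.
σ3/σ4 boundary: /wv/ — longest licit onset from the right is /v/, leaving /w/ as coda.
Putting it together: bwof.fwe.flow.vi.
Syllable 4 is /vi/: onset /v/, nucleus /i/, coda ∅.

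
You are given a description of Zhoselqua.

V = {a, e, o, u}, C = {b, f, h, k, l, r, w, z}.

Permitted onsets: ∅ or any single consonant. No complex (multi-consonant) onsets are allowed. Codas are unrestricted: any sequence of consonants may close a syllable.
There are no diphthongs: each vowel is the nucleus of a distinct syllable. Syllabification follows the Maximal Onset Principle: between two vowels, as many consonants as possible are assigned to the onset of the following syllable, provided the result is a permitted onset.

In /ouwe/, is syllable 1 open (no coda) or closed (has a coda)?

open

Vowels present: o, u, e; each is a nucleus, giving 3 syllables.
/o…u/ gap (V1→V2): nothing intervenes; syllable break is V.V.
/u…e/ gap (V2→V3): /w/ is a single consonant, so it becomes the next onset.
Putting it together: o.u.we.
Syllable 1 is /o/; it ends in its nucleus with no coda, so it is open.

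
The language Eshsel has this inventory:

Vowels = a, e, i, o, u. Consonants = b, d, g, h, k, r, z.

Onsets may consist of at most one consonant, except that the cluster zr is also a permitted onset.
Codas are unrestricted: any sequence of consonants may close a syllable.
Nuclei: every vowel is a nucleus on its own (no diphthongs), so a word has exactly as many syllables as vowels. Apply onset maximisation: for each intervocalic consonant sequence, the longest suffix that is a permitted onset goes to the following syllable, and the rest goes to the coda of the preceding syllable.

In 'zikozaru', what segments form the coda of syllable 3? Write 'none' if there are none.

Vowels present: i, o, a, u; each is a nucleus, giving 4 syllables.
V1 /i/ – V2 /o/: just /k/ — single C goes to the following onset.
V2 /o/ – V3 /a/: /z/ → onset of the next syllable (single consonants are always licit onsets).
V3 /a/ – V4 /u/: /r/ is a single consonant, so it becomes the next onset.
So the parse is zi.ko.za.ru.
Syllable 3 is /za/: onset /z/, nucleus /a/, coda ∅.

none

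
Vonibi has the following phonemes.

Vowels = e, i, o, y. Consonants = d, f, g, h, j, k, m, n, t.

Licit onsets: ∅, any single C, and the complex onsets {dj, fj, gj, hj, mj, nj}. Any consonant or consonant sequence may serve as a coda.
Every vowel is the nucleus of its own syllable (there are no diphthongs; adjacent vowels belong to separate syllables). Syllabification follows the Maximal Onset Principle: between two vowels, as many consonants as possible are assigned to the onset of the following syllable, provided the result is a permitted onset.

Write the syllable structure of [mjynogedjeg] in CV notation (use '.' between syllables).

CCV.CV.CV.CCVC

Nuclei (vowels): y, o, e, e → 4 syllables.
σ1/σ2 boundary: /n/ is a single consonant, so it becomes the next onset.
σ2/σ3 boundary: /g/ is a single consonant, so it becomes the next onset.
σ3/σ4 boundary: /dj/ — entire cluster is a permitted onset → onset /dj/, coda ∅.
Syllabification: mjy.no.ge.djeg.
Mapping each syllable to C/V: /mjy/ → CCV, /no/ → CV, /ge/ → CV, /djeg/ → CCVC.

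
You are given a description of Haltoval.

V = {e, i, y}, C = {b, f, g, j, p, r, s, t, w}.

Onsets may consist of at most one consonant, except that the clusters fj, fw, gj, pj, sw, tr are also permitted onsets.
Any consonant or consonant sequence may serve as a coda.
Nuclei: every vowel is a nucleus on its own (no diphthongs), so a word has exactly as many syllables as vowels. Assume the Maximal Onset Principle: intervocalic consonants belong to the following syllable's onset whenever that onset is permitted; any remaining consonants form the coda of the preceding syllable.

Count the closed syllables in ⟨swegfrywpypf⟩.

3

The vowels are e, y, y — 3 nuclei, so 3 syllables.
σ1/σ2 boundary: /gfr/ splits as /gf/ + /r/ (/r/ is the longest suffix that is a licit onset).
σ2/σ3 boundary: cluster /wp/ — the longest permitted-onset suffix is /p/; onset = /p/, preceding coda = /w/.
Result: swegf.ryw.pypf.
Classifying each syllable: /swegf/ (closed), /ryw/ (closed), /pypf/ (closed).
Closed syllables: 3.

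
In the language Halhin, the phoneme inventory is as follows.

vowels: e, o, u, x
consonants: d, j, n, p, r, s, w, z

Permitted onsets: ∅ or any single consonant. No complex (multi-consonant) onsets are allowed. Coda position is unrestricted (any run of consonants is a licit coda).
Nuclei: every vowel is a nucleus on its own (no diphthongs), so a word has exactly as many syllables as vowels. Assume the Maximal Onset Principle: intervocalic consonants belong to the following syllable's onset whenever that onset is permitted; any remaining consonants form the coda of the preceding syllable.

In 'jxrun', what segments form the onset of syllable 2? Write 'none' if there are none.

r

The vowels are x, u — 2 nuclei, so 2 syllables.
Between /x/ (V1) and /u/ (V2): /r/ is a single consonant, so it becomes the next onset.
Syllabification: jx.run.
Syllable 2 is /run/: onset /r/, nucleus /u/, coda /n/.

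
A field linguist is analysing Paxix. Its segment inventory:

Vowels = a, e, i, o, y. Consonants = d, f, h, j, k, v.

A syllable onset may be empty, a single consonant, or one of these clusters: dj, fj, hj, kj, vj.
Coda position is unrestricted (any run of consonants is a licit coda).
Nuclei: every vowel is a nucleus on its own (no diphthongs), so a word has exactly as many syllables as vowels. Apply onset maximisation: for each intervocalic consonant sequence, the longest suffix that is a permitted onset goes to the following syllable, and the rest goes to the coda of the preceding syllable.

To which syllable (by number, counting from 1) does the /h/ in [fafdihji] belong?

The vowels are a, i, i — 3 nuclei, so 3 syllables.
/a…i/ gap (V1→V2): /fd/ splits as /f/ + /d/ (/d/ is the longest suffix that is a licit onset).
/i…i/ gap (V2→V3): cluster /hj/ — /hj/ is itself a permitted onset, so the whole cluster goes right; preceding coda = ∅.
Putting it together: faf.di.hji.
The /h/ is in the onset of syllable 3 (/hji/).

3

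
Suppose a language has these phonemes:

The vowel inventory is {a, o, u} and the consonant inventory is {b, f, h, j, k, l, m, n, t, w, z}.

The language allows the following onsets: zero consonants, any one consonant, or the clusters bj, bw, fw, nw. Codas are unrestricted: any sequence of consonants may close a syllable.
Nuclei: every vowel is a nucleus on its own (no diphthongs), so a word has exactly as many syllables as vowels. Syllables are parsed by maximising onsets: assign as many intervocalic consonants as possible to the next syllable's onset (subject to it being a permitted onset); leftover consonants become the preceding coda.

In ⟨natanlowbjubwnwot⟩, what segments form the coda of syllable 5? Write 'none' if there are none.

Vowels present: a, a, o, u, o; each is a nucleus, giving 5 syllables.
Between /a/ (V1) and /a/ (V2): just /t/ — single C goes to the following onset.
Between /a/ (V2) and /o/ (V3): /nl/; trying suffixes from longest down, /l/ is the first permitted one, so coda /n/ | onset /l/.
Between /o/ (V3) and /u/ (V4): /wbj/ splits as /w/ + /bj/ (/bj/ is the longest suffix that is a licit onset).
Between /u/ (V4) and /o/ (V5): /bwnw/ — longest licit onset from the right is /nw/, leaving /bw/ as coda.
Putting it together: na.tan.low.bjubw.nwot.
Syllable 5 is /nwot/: onset /nw/, nucleus /o/, coda /t/.

t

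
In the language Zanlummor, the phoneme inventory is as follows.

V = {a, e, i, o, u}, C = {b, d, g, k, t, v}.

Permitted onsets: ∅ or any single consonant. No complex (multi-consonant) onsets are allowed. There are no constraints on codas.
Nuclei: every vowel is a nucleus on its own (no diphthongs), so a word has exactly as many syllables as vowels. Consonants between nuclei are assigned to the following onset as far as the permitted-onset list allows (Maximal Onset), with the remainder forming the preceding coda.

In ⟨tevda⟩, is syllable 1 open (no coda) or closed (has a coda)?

closed

Nuclei (vowels): e, a → 2 syllables.
/e…a/ gap (V1→V2): cluster /vd/ — the longest permitted-onset suffix is /d/; onset = /d/, preceding coda = /v/.
So the parse is tev.da.
Syllable 1 is /tev/ with coda /v/, so it is closed.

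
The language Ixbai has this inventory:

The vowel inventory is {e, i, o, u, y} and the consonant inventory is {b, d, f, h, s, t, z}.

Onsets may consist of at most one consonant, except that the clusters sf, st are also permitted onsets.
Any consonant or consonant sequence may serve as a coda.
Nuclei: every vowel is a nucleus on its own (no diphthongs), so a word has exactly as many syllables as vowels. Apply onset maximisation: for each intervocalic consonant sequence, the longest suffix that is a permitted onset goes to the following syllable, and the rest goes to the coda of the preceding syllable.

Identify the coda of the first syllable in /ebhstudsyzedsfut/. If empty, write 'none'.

bh

Vowels present: e, u, y, e, u; each is a nucleus, giving 5 syllables.
Between /e/ (V1) and /u/ (V2): /bhst/ splits as /bh/ + /st/ (/st/ is the longest suffix that is a licit onset).
Between /u/ (V2) and /y/ (V3): /ds/; trying suffixes from longest down, /s/ is the first permitted one, so coda /d/ | onset /s/.
Between /y/ (V3) and /e/ (V4): /z/ is a single consonant, so it becomes the next onset.
Between /e/ (V4) and /u/ (V5): /dsf/ splits as /d/ + /sf/ (/sf/ is the longest suffix that is a licit onset).
Result: ebh.stud.sy.zed.sfut.
Syllable 1 is /ebh/: onset ∅, nucleus /e/, coda /bh/.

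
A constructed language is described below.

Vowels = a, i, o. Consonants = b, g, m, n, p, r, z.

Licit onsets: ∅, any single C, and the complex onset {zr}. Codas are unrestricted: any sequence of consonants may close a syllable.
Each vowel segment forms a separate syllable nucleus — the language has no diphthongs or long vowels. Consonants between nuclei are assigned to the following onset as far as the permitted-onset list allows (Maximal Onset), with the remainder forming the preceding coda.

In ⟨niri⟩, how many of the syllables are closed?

0

The vowels are i, i — 2 nuclei, so 2 syllables.
/i…i/ gap (V1→V2): just /r/ — single C goes to the following onset.
Result: ni.ri.
Classifying each syllable: /ni/ (open), /ri/ (open).
Closed syllables: 0.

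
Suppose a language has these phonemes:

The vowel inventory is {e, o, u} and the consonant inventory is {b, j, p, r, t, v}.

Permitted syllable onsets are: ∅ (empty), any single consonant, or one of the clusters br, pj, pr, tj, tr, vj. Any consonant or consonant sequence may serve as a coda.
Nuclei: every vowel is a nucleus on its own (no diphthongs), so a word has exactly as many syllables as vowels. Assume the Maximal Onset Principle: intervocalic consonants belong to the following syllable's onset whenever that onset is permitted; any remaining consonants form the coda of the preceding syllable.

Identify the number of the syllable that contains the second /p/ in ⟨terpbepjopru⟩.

3

Nuclei (vowels): e, e, o, u → 4 syllables.
V1 /e/ – V2 /e/: /rpb/; trying suffixes from longest down, /b/ is the first permitted one, so coda /rp/ | onset /b/.
V2 /e/ – V3 /o/: /pj/ — entire cluster is a permitted onset → onset /pj/, coda ∅.
V3 /o/ – V4 /u/: cluster /pr/ — /pr/ is itself a permitted onset, so the whole cluster goes right; preceding coda = ∅.
So the parse is terp.be.pjo.pru.
The second /p/ is in the onset of syllable 3 (/pjo/).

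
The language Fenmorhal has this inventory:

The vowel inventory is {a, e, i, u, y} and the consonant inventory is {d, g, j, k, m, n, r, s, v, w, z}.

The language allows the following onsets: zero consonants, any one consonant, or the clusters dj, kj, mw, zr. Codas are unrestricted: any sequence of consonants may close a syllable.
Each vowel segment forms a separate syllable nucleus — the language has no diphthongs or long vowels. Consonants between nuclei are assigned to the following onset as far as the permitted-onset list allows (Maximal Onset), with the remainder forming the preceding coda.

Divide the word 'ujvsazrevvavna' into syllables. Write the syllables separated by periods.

ujv.sa.zrev.vav.na

The vowels are u, a, e, a, a — 5 nuclei, so 5 syllables.
/u…a/ gap (V1→V2): /jvs/ splits as /jv/ + /s/ (/s/ is the longest suffix that is a licit onset).
/a…e/ gap (V2→V3): cluster /zr/ — /zr/ is itself a permitted onset, so the whole cluster goes right; preceding coda = ∅.
/e…a/ gap (V3→V4): /vv/ splits as /v/ + /v/ (/v/ is the longest suffix that is a licit onset).
/a…a/ gap (V4→V5): /vn/; trying suffixes from longest down, /n/ is the first permitted one, so coda /v/ | onset /n/.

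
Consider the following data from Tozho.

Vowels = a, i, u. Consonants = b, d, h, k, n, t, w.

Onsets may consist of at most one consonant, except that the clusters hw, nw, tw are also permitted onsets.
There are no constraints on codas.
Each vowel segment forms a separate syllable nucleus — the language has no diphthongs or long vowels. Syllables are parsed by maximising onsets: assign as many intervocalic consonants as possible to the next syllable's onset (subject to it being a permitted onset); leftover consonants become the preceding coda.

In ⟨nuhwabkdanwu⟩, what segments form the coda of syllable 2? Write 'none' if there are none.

bk

Nuclei (vowels): u, a, a, u → 4 syllables.
σ1/σ2 boundary: cluster /hw/ — /hw/ is itself a permitted onset, so the whole cluster goes right; preceding coda = ∅.
σ2/σ3 boundary: /bkd/ splits as /bk/ + /d/ (/d/ is the longest suffix that is a licit onset).
σ3/σ4 boundary: /nw/ — entire cluster is a permitted onset → onset /nw/, coda ∅.
Syllabification: nu.hwabk.da.nwu.
Syllable 2 is /hwabk/: onset /hw/, nucleus /a/, coda /bk/.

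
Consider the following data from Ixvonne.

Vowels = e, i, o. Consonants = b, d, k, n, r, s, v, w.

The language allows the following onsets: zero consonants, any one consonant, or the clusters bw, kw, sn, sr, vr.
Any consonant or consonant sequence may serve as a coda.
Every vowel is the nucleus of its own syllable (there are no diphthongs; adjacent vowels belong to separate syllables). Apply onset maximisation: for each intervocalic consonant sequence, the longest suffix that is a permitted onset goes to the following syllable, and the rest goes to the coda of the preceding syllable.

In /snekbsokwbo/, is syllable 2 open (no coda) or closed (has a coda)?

closed

Vowels present: e, o, o; each is a nucleus, giving 3 syllables.
σ1/σ2 boundary: cluster /kbs/ — the longest permitted-onset suffix is /s/; onset = /s/, preceding coda = /kb/.
σ2/σ3 boundary: /kwb/; trying suffixes from longest down, /b/ is the first permitted one, so coda /kw/ | onset /b/.
So the parse is snekb.sokw.bo.
Syllable 2 is /sokw/ with coda /kw/, so it is closed.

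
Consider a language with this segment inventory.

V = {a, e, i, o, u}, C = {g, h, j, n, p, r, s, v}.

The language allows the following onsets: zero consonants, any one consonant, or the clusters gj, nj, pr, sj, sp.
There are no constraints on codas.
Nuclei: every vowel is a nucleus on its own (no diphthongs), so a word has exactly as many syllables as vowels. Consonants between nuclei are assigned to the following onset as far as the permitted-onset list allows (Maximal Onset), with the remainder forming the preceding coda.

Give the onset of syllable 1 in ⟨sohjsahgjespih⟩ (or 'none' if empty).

Vowels present: o, a, e, i; each is a nucleus, giving 4 syllables.
/o…a/ gap (V1→V2): /hjs/ — longest licit onset from the right is /s/, leaving /hj/ as coda.
/a…e/ gap (V2→V3): /hgj/ — longest licit onset from the right is /gj/, leaving /h/ as coda.
/e…i/ gap (V3→V4): cluster /sp/ — /sp/ is itself a permitted onset, so the whole cluster goes right; preceding coda = ∅.
Syllabification: sohj.sah.gje.spih.
Syllable 1 is /sohj/: onset /s/, nucleus /o/, coda /hj/.

s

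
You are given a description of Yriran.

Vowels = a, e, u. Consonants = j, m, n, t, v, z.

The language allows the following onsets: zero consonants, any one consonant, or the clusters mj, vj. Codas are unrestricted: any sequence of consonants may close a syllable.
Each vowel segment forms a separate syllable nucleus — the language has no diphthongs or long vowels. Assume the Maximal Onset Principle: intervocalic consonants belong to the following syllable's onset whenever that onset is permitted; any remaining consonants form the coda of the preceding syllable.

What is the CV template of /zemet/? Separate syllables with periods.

Nuclei (vowels): e, e → 2 syllables.
Between /e/ (V1) and /e/ (V2): /m/ → onset of the next syllable (single consonants are always licit onsets).
Syllabification: ze.met.
Mapping each syllable to C/V: /ze/ → CV, /met/ → CVC.

CV.CVC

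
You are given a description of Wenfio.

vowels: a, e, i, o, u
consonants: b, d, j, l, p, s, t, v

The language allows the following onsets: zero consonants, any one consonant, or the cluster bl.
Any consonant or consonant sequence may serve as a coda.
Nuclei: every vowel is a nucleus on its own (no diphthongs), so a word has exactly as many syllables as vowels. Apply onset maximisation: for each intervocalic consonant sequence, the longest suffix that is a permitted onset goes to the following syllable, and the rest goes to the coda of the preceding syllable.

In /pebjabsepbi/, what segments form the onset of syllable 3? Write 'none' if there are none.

The vowels are e, a, e, i — 4 nuclei, so 4 syllables.
Between /e/ (V1) and /a/ (V2): /bj/ — longest licit onset from the right is /j/, leaving /b/ as coda.
Between /a/ (V2) and /e/ (V3): cluster /bs/ — the longest permitted-onset suffix is /s/; onset = /s/, preceding coda = /b/.
Between /e/ (V3) and /i/ (V4): cluster /pb/ — the longest permitted-onset suffix is /b/; onset = /b/, preceding coda = /p/.
Syllabification: peb.jab.sep.bi.
Syllable 3 is /sep/: onset /s/, nucleus /e/, coda /p/.

s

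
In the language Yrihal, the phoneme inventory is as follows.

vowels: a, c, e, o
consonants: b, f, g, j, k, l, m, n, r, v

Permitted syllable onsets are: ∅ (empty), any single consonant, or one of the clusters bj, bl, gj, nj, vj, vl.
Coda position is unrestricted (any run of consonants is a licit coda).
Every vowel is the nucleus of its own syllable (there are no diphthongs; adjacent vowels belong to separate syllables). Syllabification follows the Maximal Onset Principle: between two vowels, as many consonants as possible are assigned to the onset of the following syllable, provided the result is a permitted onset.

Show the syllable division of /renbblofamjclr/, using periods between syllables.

Vowels present: e, o, a, c; each is a nucleus, giving 4 syllables.
Between /e/ (V1) and /o/ (V2): cluster /nbbl/ — the longest permitted-onset suffix is /bl/; onset = /bl/, preceding coda = /nb/.
Between /o/ (V2) and /a/ (V3): /f/ → onset of the next syllable (single consonants are always licit onsets).
Between /a/ (V3) and /c/ (V4): /mj/ — longest licit onset from the right is /j/, leaving /m/ as coda.

renb.blo.fam.jclr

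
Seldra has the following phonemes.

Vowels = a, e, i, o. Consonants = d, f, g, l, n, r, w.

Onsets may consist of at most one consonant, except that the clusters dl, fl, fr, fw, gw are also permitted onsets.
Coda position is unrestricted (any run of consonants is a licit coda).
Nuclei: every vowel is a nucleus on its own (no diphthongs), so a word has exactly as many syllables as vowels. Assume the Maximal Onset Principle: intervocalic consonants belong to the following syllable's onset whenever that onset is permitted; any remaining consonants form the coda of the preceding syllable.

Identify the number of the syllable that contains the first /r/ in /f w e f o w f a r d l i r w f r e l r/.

3

Nuclei (vowels): e, o, a, i, e → 5 syllables.
/e…o/ gap (V1→V2): just /f/ — single C goes to the following onset.
/o…a/ gap (V2→V3): /wf/ splits as /w/ + /f/ (/f/ is the longest suffix that is a licit onset).
/a…i/ gap (V3→V4): /rdl/; trying suffixes from longest down, /dl/ is the first permitted one, so coda /r/ | onset /dl/.
/i…e/ gap (V4→V5): cluster /rwfr/ — the longest permitted-onset suffix is /fr/; onset = /fr/, preceding coda = /rw/.
Putting it together: fwe.fow.far.dlirw.frelr.
The first /r/ is in the coda of syllable 3 (/far/).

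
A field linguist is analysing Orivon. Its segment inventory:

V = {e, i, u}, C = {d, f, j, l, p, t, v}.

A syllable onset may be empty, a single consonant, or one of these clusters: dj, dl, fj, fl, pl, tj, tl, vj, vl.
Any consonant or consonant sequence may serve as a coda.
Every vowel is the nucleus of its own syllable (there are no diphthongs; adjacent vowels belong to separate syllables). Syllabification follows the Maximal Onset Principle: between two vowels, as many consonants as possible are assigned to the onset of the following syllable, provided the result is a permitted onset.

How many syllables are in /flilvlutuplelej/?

5

The vowels are i, u, u, e, e — 5 nuclei, so 5 syllables.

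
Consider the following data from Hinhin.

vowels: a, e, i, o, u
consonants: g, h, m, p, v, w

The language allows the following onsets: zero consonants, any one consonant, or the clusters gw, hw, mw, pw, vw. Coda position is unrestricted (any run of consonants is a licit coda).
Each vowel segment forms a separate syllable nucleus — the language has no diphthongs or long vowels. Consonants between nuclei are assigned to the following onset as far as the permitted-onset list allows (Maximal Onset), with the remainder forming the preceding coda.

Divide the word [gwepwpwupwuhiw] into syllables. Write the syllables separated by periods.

The vowels are e, u, u, i — 4 nuclei, so 4 syllables.
/e…u/ gap (V1→V2): /pwpw/ splits as /pw/ + /pw/ (/pw/ is the longest suffix that is a licit onset).
/u…u/ gap (V2→V3): cluster /pw/ — /pw/ is itself a permitted onset, so the whole cluster goes right; preceding coda = ∅.
/u…i/ gap (V3→V4): just /h/ — single C goes to the following onset.

gwepw.pwu.pwu.hiw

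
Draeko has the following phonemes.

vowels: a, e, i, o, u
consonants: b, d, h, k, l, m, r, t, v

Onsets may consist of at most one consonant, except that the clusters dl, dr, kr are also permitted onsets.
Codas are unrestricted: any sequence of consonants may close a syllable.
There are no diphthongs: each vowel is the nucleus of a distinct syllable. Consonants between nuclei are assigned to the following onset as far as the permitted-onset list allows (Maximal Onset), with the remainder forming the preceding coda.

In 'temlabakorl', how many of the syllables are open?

2

The vowels are e, a, a, o — 4 nuclei, so 4 syllables.
Between /e/ (V1) and /a/ (V2): cluster /ml/ — the longest permitted-onset suffix is /l/; onset = /l/, preceding coda = /m/.
Between /a/ (V2) and /a/ (V3): /b/ → onset of the next syllable (single consonants are always licit onsets).
Between /a/ (V3) and /o/ (V4): just /k/ — single C goes to the following onset.
Syllabification: tem.la.ba.korl.
Classifying each syllable: /tem/ (closed), /la/ (open), /ba/ (open), /korl/ (closed).
Open syllables: 2.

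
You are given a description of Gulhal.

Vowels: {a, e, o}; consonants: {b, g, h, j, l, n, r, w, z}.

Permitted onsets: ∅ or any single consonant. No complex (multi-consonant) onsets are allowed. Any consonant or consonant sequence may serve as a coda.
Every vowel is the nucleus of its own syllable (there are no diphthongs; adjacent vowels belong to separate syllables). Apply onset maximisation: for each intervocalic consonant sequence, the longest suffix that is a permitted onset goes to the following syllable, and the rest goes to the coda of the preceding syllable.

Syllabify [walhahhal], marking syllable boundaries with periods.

Vowels present: a, a, a; each is a nucleus, giving 3 syllables.
σ1/σ2 boundary: cluster /lh/ — the longest permitted-onset suffix is /h/; onset = /h/, preceding coda = /l/.
σ2/σ3 boundary: cluster /hh/ — the longest permitted-onset suffix is /h/; onset = /h/, preceding coda = /h/.

wal.hah.hal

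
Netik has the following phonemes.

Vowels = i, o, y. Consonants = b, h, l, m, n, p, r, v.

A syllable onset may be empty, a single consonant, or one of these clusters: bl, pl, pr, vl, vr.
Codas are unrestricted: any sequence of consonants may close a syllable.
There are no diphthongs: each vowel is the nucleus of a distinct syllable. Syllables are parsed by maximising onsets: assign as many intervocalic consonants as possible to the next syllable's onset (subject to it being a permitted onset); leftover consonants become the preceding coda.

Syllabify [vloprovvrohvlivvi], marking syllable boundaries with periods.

vlo.prov.vroh.vliv.vi

The vowels are o, o, o, i, i — 5 nuclei, so 5 syllables.
V1 /o/ – V2 /o/: /pr/ is a licit onset in full, so it all attaches to the next syllable.
V2 /o/ – V3 /o/: /vvr/ splits as /v/ + /vr/ (/vr/ is the longest suffix that is a licit onset).
V3 /o/ – V4 /i/: cluster /hvl/ — the longest permitted-onset suffix is /vl/; onset = /vl/, preceding coda = /h/.
V4 /i/ – V5 /i/: /vv/; trying suffixes from longest down, /v/ is the first permitted one, so coda /v/ | onset /v/.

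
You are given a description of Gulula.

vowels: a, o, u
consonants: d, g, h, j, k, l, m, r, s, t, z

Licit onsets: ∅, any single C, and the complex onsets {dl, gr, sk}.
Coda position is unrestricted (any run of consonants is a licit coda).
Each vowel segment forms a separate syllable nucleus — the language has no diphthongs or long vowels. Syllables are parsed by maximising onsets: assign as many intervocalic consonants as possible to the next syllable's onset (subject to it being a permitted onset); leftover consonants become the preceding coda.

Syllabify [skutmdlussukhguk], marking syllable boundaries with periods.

skutm.dlus.sukh.guk

Nuclei (vowels): u, u, u, u → 4 syllables.
σ1/σ2 boundary: cluster /tmdl/ — the longest permitted-onset suffix is /dl/; onset = /dl/, preceding coda = /tm/.
σ2/σ3 boundary: cluster /ss/ — the longest permitted-onset suffix is /s/; onset = /s/, preceding coda = /s/.
σ3/σ4 boundary: /khg/; trying suffixes from longest down, /g/ is the first permitted one, so coda /kh/ | onset /g/.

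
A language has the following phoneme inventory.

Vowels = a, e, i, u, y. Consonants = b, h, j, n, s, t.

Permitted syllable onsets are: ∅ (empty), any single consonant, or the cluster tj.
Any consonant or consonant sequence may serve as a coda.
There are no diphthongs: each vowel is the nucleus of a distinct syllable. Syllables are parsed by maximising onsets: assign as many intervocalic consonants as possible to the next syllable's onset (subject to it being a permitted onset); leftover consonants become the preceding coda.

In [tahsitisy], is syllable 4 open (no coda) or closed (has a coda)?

open

Vowels present: a, i, i, y; each is a nucleus, giving 4 syllables.
V1 /a/ – V2 /i/: /hs/ — longest licit onset from the right is /s/, leaving /h/ as coda.
V2 /i/ – V3 /i/: just /t/ — single C goes to the following onset.
V3 /i/ – V4 /y/: /s/ is a single consonant, so it becomes the next onset.
Putting it together: tah.si.ti.sy.
Syllable 4 is /sy/; it ends in its nucleus with no coda, so it is open.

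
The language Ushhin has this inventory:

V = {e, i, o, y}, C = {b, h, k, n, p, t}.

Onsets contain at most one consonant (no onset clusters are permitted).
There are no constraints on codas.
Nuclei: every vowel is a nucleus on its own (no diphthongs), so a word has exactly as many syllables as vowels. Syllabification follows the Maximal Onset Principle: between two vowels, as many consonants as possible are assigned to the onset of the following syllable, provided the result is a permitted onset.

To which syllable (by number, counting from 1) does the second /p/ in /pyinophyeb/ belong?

3

Vowels present: y, i, o, y, e; each is a nucleus, giving 5 syllables.
σ1/σ2 boundary: hiatus — the boundary sits between the two vowels.
σ2/σ3 boundary: /n/ → onset of the next syllable (single consonants are always licit onsets).
σ3/σ4 boundary: /ph/ splits as /p/ + /h/ (/h/ is the longest suffix that is a licit onset).
σ4/σ5 boundary: no consonants, so the boundary falls immediately after /y/.
Syllabification: py.i.nop.hy.eb.
The second /p/ is in the coda of syllable 3 (/nop/).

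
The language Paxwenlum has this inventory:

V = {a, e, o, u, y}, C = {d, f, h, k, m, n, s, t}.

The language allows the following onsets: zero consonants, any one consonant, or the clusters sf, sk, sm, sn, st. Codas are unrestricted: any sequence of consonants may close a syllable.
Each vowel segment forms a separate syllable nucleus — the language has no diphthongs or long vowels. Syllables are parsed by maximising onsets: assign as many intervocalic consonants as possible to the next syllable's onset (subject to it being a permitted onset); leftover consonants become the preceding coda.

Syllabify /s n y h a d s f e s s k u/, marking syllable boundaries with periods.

The vowels are y, a, e, u — 4 nuclei, so 4 syllables.
Between /y/ (V1) and /a/ (V2): just /h/ — single C goes to the following onset.
Between /a/ (V2) and /e/ (V3): cluster /dsf/ — the longest permitted-onset suffix is /sf/; onset = /sf/, preceding coda = /d/.
Between /e/ (V3) and /u/ (V4): /ssk/ splits as /s/ + /sk/ (/sk/ is the longest suffix that is a licit onset).

sny.had.sfes.sku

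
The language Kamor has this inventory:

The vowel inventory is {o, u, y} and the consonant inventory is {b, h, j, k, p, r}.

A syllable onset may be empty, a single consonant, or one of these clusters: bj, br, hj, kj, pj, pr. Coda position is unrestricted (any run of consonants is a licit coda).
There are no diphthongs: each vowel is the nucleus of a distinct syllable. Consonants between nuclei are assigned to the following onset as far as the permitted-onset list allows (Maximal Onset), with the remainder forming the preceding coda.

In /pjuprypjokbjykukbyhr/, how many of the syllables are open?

3

The vowels are u, y, o, y, u, y — 6 nuclei, so 6 syllables.
V1 /u/ – V2 /y/: /pr/ is a licit onset in full, so it all attaches to the next syllable.
V2 /y/ – V3 /o/: /pj/ is a licit onset in full, so it all attaches to the next syllable.
V3 /o/ – V4 /y/: cluster /kbj/ — the longest permitted-onset suffix is /bj/; onset = /bj/, preceding coda = /k/.
V4 /y/ – V5 /u/: /k/ → onset of the next syllable (single consonants are always licit onsets).
V5 /u/ – V6 /y/: /kb/ — longest licit onset from the right is /b/, leaving /k/ as coda.
Putting it together: pju.pry.pjok.bjy.kuk.byhr.
Classifying each syllable: /pju/ (open), /pry/ (open), /pjok/ (closed), /bjy/ (open), /kuk/ (closed), /byhr/ (closed).
Open syllables: 3.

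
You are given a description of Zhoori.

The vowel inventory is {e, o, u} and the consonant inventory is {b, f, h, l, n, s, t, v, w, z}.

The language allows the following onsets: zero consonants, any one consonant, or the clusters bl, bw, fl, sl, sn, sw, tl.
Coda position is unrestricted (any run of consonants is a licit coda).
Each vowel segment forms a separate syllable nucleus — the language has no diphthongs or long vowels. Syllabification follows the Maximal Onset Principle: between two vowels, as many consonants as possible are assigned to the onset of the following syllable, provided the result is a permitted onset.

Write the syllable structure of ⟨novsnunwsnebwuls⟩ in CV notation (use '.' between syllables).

CVC.CCVCC.CCV.CCVCC

Vowels present: o, u, e, u; each is a nucleus, giving 4 syllables.
Between /o/ (V1) and /u/ (V2): cluster /vsn/ — the longest permitted-onset suffix is /sn/; onset = /sn/, preceding coda = /v/.
Between /u/ (V2) and /e/ (V3): /nwsn/ splits as /nw/ + /sn/ (/sn/ is the longest suffix that is a licit onset).
Between /e/ (V3) and /u/ (V4): cluster /bw/ — /bw/ is itself a permitted onset, so the whole cluster goes right; preceding coda = ∅.
Putting it together: nov.snunw.sne.bwuls.
Mapping each syllable to C/V: /nov/ → CVC, /snunw/ → CCVCC, /sne/ → CCV, /bwuls/ → CCVCC.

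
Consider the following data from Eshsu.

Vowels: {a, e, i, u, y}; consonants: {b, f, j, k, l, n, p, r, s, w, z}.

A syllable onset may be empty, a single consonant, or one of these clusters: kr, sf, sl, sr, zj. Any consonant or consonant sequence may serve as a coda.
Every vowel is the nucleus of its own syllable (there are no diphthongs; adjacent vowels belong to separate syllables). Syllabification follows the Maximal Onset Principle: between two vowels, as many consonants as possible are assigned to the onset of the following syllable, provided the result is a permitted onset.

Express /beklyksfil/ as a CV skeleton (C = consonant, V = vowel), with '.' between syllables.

CVC.CVC.CCVC

Vowels present: e, y, i; each is a nucleus, giving 3 syllables.
Between /e/ (V1) and /y/ (V2): cluster /kl/ — the longest permitted-onset suffix is /l/; onset = /l/, preceding coda = /k/.
Between /y/ (V2) and /i/ (V3): cluster /ksf/ — the longest permitted-onset suffix is /sf/; onset = /sf/, preceding coda = /k/.
Putting it together: bek.lyk.sfil.
Mapping each syllable to C/V: /bek/ → CVC, /lyk/ → CVC, /sfil/ → CCVC.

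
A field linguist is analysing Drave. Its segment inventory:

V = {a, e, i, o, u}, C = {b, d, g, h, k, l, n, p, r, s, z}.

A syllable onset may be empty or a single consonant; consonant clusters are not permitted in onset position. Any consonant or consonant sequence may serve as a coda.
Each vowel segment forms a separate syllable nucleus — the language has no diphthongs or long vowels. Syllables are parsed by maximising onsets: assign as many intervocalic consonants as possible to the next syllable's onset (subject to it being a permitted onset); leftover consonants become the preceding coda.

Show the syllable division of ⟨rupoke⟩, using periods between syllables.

The vowels are u, o, e — 3 nuclei, so 3 syllables.
/u…o/ gap (V1→V2): just /p/ — single C goes to the following onset.
/o…e/ gap (V2→V3): /k/ is a single consonant, so it becomes the next onset.

ru.po.ke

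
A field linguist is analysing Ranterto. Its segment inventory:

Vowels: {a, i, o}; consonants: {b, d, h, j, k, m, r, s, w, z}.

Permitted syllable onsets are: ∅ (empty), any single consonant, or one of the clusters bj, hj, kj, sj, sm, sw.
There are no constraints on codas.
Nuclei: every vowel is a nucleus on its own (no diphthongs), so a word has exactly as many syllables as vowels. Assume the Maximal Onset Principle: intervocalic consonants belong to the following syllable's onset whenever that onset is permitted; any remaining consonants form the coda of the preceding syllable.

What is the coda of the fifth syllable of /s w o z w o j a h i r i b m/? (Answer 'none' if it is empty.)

bm

Vowels present: o, o, a, i, i; each is a nucleus, giving 5 syllables.
Between /o/ (V1) and /o/ (V2): cluster /zw/ — the longest permitted-onset suffix is /w/; onset = /w/, preceding coda = /z/.
Between /o/ (V2) and /a/ (V3): /j/ → onset of the next syllable (single consonants are always licit onsets).
Between /a/ (V3) and /i/ (V4): just /h/ — single C goes to the following onset.
Between /i/ (V4) and /i/ (V5): /r/ → onset of the next syllable (single consonants are always licit onsets).
So the parse is swoz.wo.ja.hi.ribm.
Syllable 5 is /ribm/: onset /r/, nucleus /i/, coda /bm/.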